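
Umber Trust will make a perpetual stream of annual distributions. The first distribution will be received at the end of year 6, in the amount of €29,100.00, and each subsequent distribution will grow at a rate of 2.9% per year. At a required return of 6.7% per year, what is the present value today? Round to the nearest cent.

Value at end of year 5: C₁ / (r − g) = €29,100.00 / (0.067 − 0.029) = €765,789.4737
Discount to today: PV = €765,789.4737 / (1 + 0.067)^5 = €765,789.4737 / 1.383000 = €553,716.28

€553716.28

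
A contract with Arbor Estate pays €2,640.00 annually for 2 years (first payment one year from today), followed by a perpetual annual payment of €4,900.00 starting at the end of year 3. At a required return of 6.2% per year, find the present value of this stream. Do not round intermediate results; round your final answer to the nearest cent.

€74900.37

PV of 2-year annuity: €2,640.00 × [1 − (1+0.062)^−2] / 0.062 = 4826.62496
Perpetuity value at year 2: €4,900.00 / 0.062 = 79032.25806
PV of perpetuity: 79032.25806 / (1+0.062)^2 = 70073.74962
Total PV = 4826.62496 + 70073.74962 = 74900.37458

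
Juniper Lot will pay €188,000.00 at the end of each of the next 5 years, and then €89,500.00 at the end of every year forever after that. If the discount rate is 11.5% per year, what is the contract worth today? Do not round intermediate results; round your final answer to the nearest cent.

PV of 5-year annuity: €188,000.00 × [1 − (1+0.115)^−5] / 0.115 = 686177.03523
Perpetuity value at year 5: €89,500.00 / 0.115 = 778260.86957
PV of perpetuity: 778260.86957 / (1+0.115)^5 = 451596.80226
Total PV = 686177.03523 + 451596.80226 = 1137773.83749

€1137773.84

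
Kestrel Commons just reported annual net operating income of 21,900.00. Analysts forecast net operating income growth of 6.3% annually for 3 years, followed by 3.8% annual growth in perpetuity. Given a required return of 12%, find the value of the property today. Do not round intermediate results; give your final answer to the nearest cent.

296250.32

D_1 = 23279.70000
D_2 = 24746.32110
D_3 = 26305.33933
Terminal value at year 3: TV = D_3×(1+g_2)/(r−g_2) = 27304.94222/0.082 = 332987.10029
P_0 = D_1/(1+r)^1 + D_2/(1+r)^2 + D_3/(1+r)^3 + TV/(1+r)^3
    = 20785.44643 + 19727.61567 + 18723.62095 + 237013.64076 = 296250.32381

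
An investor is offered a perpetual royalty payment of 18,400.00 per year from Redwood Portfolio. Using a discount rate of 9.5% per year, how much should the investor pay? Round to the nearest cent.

193684.21

Level perpetuity: PV = C / r = 18,400.00 / 0.095 = 193,684.21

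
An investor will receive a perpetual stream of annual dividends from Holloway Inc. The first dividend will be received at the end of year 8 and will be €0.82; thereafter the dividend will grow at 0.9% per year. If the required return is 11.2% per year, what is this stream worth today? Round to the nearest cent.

Value at end of year 7: C₁ / (r − g) = €0.82 / (0.112 − 0.009) = €7.9612
Discount to today: PV = €7.9612 / (1 + 0.112)^7 = €7.9612 / 2.102488 = €3.79

€3.79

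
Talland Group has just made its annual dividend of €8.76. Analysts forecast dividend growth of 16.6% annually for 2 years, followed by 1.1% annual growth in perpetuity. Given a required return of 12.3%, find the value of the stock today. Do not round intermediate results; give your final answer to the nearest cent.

€103.79

D_1 = 10.21416
D_2 = 11.90971
Terminal value at year 2: TV = D_2×(1+g_2)/(r−g_2) = 12.04072/0.112 = 107.50641
P_0 = D_1/(1+r)^1 + D_2/(1+r)^2 + TV/(1+r)^2
    = 9.09542 + 9.44369 + 85.24616 = 103.78527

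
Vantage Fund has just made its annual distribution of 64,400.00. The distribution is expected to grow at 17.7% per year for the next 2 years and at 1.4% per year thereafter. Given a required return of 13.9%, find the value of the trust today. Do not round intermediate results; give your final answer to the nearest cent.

D_1 = 75798.80000
D_2 = 89215.18760
Terminal value at year 2: TV = D_2×(1+g_2)/(r−g_2) = 90464.20023/0.125 = 723713.60181
P_0 = D_1/(1+r)^1 + D_2/(1+r)^2 + TV/(1+r)^2
    = 66548.55136 + 68768.78398 + 557852.37564 = 693169.71097

693169.71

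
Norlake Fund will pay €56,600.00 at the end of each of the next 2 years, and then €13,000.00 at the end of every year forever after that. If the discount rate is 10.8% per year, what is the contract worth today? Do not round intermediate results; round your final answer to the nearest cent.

€195235.15

PV of 2-year annuity: €56,600.00 × [1 − (1+0.108)^−2] / 0.108 = 97186.85243
Perpetuity value at year 2: €13,000.00 / 0.108 = 120370.37037
PV of perpetuity: 120370.37037 / (1+0.108)^2 = 98048.30179
Total PV = 97186.85243 + 98048.30179 = 195235.15422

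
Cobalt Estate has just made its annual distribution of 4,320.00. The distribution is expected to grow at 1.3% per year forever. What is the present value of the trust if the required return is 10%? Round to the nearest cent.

50300.69

D₁ = D₀ × (1 + g) = 4,320.00 × 1.013 = 4,376.1600
Growing perpetuity: P = D₁ / (r − g) = 4,376.1600 / (0.1 − 0.013) = 50,300.69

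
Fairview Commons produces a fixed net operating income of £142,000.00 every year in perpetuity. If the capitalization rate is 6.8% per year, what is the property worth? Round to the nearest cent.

Level perpetuity: PV = C / r = £142,000.00 / 0.068 = £2,088,235.29

£2088235.29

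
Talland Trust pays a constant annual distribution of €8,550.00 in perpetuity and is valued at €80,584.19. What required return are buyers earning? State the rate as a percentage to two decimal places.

10.61%

P = C/r ⇒ r = C/P = €8,550.00/€80,584.19 = 0.106100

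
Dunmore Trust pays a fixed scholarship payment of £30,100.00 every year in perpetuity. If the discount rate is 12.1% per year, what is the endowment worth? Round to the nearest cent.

£248760.33

Level perpetuity: PV = C / r = £30,100.00 / 0.121 = £248,760.33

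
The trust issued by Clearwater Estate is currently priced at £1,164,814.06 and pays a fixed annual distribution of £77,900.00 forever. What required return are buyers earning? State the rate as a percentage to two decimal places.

6.69%

P = C/r ⇒ r = C/P = £77,900.00/£1,164,814.06 = 0.066878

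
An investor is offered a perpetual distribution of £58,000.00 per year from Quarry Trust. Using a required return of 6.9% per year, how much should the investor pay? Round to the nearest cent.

£840579.71

Level perpetuity: PV = C / r = £58,000.00 / 0.069 = £840,579.71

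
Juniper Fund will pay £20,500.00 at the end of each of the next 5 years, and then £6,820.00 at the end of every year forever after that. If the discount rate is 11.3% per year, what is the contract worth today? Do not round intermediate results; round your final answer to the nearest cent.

£110534.60

PV of 5-year annuity: £20,500.00 × [1 − (1+0.113)^−5] / 0.113 = 75197.56817
Perpetuity value at year 5: £6,820.00 / 0.113 = 60353.98230
PV of perpetuity: 60353.98230 / (1+0.113)^5 = 35337.03523
Total PV = 75197.56817 + 35337.03523 = 110534.60340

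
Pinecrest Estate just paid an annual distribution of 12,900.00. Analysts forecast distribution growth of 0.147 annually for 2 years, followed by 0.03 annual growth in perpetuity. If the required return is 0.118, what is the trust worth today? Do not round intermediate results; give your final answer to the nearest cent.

D_1 = 14796.30000
D_2 = 16971.35610
Terminal value at year 2: TV = D_2×(1+g_2)/(r−g_2) = 17480.49678/0.088 = 198642.00890
P_0 = D_1/(1+r)^1 + D_2/(1+r)^2 + TV/(1+r)^2
    = 13234.61538 + 13577.91042 + 158923.26965 = 185735.79545

185735.80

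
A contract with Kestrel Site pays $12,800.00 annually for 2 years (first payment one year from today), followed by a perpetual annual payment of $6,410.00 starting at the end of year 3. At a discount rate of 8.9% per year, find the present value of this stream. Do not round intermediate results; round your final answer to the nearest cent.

PV of 2-year annuity: $12,800.00 × [1 − (1+0.089)^−2] / 0.089 = 22547.20171
Perpetuity value at year 2: $6,410.00 / 0.089 = 72022.47191
PV of perpetuity: 72022.47191 / (1+0.089)^2 = 60731.25605
Total PV = 22547.20171 + 60731.25605 = 83278.45776

$83278.46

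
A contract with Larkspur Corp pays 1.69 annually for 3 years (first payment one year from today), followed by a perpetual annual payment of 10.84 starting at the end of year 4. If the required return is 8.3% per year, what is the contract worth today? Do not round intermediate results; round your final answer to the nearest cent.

107.15

PV of 3-year annuity: 1.69 × [1 − (1+0.083)^−3] / 0.083 = 4.33183
Perpetuity value at year 3: 10.84 / 0.083 = 130.60241
PV of perpetuity: 130.60241 / (1+0.083)^3 = 102.81721
Total PV = 4.33183 + 102.81721 = 107.14904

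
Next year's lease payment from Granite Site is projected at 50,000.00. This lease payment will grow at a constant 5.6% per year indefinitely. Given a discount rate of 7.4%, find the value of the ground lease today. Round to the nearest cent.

Growing perpetuity: P = D₁ / (r − g) = 50,000.0000 / (0.074 − 0.056) = 2,777,777.78

2777777.78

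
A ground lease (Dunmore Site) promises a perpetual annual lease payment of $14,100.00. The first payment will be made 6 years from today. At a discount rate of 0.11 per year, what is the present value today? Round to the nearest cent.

$76069.67

Value at end of year 5: C / r = $14,100.00 / 0.11 = $128,181.8182
Discount to today: PV = $128,181.8182 / (1 + 0.11)^5 = $128,181.8182 / 1.685058 = $76,069.67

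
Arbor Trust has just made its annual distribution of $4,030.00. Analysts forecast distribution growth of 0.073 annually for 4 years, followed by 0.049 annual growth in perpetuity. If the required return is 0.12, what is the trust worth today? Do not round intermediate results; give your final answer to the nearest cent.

D_1 = 4324.19000
D_2 = 4639.85587
D_3 = 4978.56535
D_4 = 5342.00062
Terminal value at year 4: TV = D_4×(1+g_2)/(r−g_2) = 5603.75865/0.071 = 78926.17816
P_0 = D_1/(1+r)^1 + D_2/(1+r)^2 + D_3/(1+r)^3 + D_4/(1+r)^4 + TV/(1+r)^4
    = 3860.88393 + 3698.86469 + 3543.64448 + 3394.93797 + 50159.01308 = 64657.34415

$64657.34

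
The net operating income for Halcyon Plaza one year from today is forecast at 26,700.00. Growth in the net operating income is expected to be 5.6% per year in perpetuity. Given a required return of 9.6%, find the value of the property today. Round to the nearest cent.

667500.00

Growing perpetuity: P = D₁ / (r − g) = 26,700.0000 / (0.096 − 0.056) = 667,500.00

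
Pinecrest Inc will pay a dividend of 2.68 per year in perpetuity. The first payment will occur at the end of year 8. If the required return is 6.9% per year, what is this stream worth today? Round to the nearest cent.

Value at end of year 7: C / r = 2.68 / 0.069 = 38.8406
Discount to today: PV = 38.8406 / (1 + 0.069)^7 = 38.8406 / 1.595306 = 24.35

24.35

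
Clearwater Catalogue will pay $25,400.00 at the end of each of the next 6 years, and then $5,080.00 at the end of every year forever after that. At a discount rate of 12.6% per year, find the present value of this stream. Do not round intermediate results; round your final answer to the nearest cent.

$122460.65

PV of 6-year annuity: $25,400.00 × [1 − (1+0.126)^−6] / 0.126 = 102678.98087
Perpetuity value at year 6: $5,080.00 / 0.126 = 40317.46032
PV of perpetuity: 40317.46032 / (1+0.126)^6 = 19781.66414
Total PV = 102678.98087 + 19781.66414 = 122460.64501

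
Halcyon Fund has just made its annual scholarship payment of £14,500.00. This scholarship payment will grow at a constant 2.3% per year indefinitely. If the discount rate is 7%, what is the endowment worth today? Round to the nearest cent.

D₁ = D₀ × (1 + g) = £14,500.00 × 1.023 = £14,833.5000
Growing perpetuity: P = D₁ / (r − g) = £14,833.5000 / (0.07 − 0.023) = £315,606.38

£315606.38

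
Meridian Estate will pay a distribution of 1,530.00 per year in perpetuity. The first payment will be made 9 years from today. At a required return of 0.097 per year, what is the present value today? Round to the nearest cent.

Value at end of year 8: C / r = 1,530.00 / 0.097 = 15,773.1959
Discount to today: PV = 15,773.1959 / (1 + 0.097)^8 = 15,773.1959 / 2.097264 = 7,520.85

7520.85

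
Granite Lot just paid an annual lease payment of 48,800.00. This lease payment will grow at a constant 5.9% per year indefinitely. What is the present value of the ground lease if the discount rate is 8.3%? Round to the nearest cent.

D₁ = D₀ × (1 + g) = 48,800.00 × 1.059 = 51,679.2000
Growing perpetuity: P = D₁ / (r − g) = 51,679.2000 / (0.083 − 0.059) = 2,153,300.00

2153300.00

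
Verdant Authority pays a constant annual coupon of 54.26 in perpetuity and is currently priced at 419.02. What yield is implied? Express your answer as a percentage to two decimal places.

12.95%

P = C/r ⇒ r = C/P = 54.26/419.02 = 0.129493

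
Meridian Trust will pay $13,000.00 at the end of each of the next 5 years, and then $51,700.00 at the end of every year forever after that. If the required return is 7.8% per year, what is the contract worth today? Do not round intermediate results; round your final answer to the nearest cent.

PV of 5-year annuity: $13,000.00 × [1 − (1+0.078)^−5] / 0.078 = 52179.99091
Perpetuity value at year 5: $51,700.00 / 0.078 = 662820.51282
PV of perpetuity: 662820.51282 / (1+0.078)^5 = 455304.70283
Total PV = 52179.99091 + 455304.70283 = 507484.69374

$507484.69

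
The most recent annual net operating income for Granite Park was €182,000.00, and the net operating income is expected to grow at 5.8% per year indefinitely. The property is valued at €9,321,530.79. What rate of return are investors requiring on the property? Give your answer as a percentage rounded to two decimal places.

7.87%

D₁ = €182,000.00 × 1.058 = €192,556.0000
P = D₁/(r − g) ⇒ r = D₁/P + g = €192,556.0000/€9,321,530.79 + 0.058 = 0.020657 + 0.058 = 0.078657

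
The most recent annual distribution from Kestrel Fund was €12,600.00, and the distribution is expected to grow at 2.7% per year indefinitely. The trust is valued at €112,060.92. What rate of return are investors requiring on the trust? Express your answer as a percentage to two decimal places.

D₁ = €12,600.00 × 1.027 = €12,940.2000
P = D₁/(r − g) ⇒ r = D₁/P + g = €12,940.2000/€112,060.92 + 0.027 = 0.115475 + 0.027 = 0.142475

14.25%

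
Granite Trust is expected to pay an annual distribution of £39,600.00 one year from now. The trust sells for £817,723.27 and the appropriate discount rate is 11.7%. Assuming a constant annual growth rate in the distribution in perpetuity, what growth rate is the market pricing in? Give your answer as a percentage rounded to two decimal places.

6.86%

P = D₁/(r−g) ⇒ g = r − D₁/P = 0.117 − £39,600.00/£817,723.27 = 0.068573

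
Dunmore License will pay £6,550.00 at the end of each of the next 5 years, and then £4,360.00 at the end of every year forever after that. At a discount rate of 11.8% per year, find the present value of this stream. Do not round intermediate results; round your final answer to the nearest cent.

£44882.88

PV of 5-year annuity: £6,550.00 × [1 − (1+0.118)^−5] / 0.118 = 23728.73932
Perpetuity value at year 5: £4,360.00 / 0.118 = 36949.15254
PV of perpetuity: 36949.15254 / (1+0.118)^5 = 21154.14438
Total PV = 23728.73932 + 21154.14438 = 44882.88370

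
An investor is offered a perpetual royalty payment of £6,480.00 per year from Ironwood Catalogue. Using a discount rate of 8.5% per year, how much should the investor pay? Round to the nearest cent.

Level perpetuity: PV = C / r = £6,480.00 / 0.085 = £76,235.29

£76235.29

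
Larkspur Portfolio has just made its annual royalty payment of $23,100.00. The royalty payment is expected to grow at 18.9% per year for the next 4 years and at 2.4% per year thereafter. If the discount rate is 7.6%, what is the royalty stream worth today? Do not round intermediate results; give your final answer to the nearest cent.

D_1 = 27465.90000
D_2 = 32656.95510
D_3 = 38829.11961
D_4 = 46167.82322
Terminal value at year 4: TV = D_4×(1+g_2)/(r−g_2) = 47275.85098/0.052 = 909150.98035
P_0 = D_1/(1+r)^1 + D_2/(1+r)^2 + D_3/(1+r)^3 + D_4/(1+r)^4 + TV/(1+r)^4
    = 25525.92937 + 28206.62641 + 31168.84647 + 34442.15470 + 678245.50789 = 797589.06483

$797589.06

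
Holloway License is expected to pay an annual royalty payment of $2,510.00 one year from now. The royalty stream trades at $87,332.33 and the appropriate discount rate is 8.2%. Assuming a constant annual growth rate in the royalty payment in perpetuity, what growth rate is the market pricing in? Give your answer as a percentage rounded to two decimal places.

5.33%

P = D₁/(r−g) ⇒ g = r − D₁/P = 0.082 − $2,510.00/$87,332.33 = 0.053259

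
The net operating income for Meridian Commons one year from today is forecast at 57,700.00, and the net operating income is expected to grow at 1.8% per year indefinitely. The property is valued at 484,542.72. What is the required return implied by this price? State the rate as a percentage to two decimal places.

P = D₁/(r − g) ⇒ r = D₁/P + g = 57,700.0000/484,542.72 + 0.018 = 0.119081 + 0.018 = 0.137081

13.71%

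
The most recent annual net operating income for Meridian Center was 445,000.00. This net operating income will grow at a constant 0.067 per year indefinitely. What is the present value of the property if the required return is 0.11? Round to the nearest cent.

D₁ = D₀ × (1 + g) = 445,000.00 × 1.067 = 474,815.0000
Growing perpetuity: P = D₁ / (r − g) = 474,815.0000 / (0.11 − 0.067) = 11,042,209.30

11042209.30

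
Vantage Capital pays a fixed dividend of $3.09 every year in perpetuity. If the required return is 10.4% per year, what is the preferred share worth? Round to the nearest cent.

$29.71

Level perpetuity: PV = C / r = $3.09 / 0.104 = $29.71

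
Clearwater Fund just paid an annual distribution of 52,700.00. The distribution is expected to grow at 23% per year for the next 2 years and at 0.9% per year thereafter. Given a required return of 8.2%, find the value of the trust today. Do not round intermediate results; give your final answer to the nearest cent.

D_1 = 64821.00000
D_2 = 79729.83000
Terminal value at year 2: TV = D_2×(1+g_2)/(r−g_2) = 80447.39847/0.073 = 1102019.15712
P_0 = D_1/(1+r)^1 + D_2/(1+r)^2 + TV/(1+r)^2
    = 59908.50277 + 68103.01147 + 941314.22703 = 1069325.74127

1069325.74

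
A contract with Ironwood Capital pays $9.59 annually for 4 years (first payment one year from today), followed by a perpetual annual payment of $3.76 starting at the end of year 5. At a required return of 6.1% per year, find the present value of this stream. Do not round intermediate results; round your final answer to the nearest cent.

$81.79

PV of 4-year annuity: $9.59 × [1 − (1+0.061)^−4] / 0.061 = 33.15441
Perpetuity value at year 4: $3.76 / 0.061 = 61.63934
PV of perpetuity: 61.63934 / (1+0.061)^4 = 48.64033
Total PV = 33.15441 + 48.64033 = 81.79474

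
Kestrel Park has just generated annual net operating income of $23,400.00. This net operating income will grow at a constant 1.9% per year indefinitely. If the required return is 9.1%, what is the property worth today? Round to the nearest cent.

$331175.00

D₁ = D₀ × (1 + g) = $23,400.00 × 1.019 = $23,844.6000
Growing perpetuity: P = D₁ / (r − g) = $23,844.6000 / (0.091 − 0.019) = $331,175.00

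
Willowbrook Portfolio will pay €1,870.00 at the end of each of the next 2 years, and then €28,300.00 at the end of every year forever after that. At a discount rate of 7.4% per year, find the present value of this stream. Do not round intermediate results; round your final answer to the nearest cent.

€334910.14

PV of 2-year annuity: €1,870.00 × [1 − (1+0.074)^−2] / 0.074 = 3362.34131
Perpetuity value at year 2: €28,300.00 / 0.074 = 382432.43243
PV of perpetuity: 382432.43243 / (1+0.074)^2 = 331547.80198
Total PV = 3362.34131 + 331547.80198 = 334910.14328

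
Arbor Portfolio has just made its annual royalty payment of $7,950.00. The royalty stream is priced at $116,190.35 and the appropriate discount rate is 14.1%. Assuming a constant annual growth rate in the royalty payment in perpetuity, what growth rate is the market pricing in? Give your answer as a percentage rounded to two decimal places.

P = D₀(1+g)/(r−g) ⇒ P(r−g) = D₀(1+g) ⇒ g(P+D₀) = P·r − D₀
g = (P·r − D₀)/(P + D₀) = ($116,190.35×0.141 − $7,950.00) / ($116,190.35 + $7,950.00) = 0.067930

6.79%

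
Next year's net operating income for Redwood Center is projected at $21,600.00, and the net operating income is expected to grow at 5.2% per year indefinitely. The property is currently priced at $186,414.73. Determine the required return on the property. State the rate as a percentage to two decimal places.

P = D₁/(r − g) ⇒ r = D₁/P + g = $21,600.0000/$186,414.73 + 0.052 = 0.115871 + 0.052 = 0.167871

16.79%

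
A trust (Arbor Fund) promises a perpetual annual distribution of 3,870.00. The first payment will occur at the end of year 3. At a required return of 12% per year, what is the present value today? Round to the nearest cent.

25709.50

Value at end of year 2: C / r = 3,870.00 / 0.12 = 32,250.0000
Discount to today: PV = 32,250.0000 / (1 + 0.12)^2 = 32,250.0000 / 1.254400 = 25,709.50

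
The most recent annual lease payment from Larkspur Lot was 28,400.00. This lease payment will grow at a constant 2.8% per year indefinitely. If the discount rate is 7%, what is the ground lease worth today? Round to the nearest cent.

695123.81

D₁ = D₀ × (1 + g) = 28,400.00 × 1.028 = 29,195.2000
Growing perpetuity: P = D₁ / (r − g) = 29,195.2000 / (0.07 − 0.028) = 695,123.81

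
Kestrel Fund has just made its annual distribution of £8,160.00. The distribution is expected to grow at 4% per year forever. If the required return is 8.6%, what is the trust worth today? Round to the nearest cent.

D₁ = D₀ × (1 + g) = £8,160.00 × 1.04 = £8,486.4000
Growing perpetuity: P = D₁ / (r − g) = £8,486.4000 / (0.086 − 0.04) = £184,486.96

£184486.96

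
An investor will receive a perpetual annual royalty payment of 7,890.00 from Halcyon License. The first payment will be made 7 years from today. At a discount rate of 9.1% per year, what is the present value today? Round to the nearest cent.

51414.68

Value at end of year 6: C / r = 7,890.00 / 0.091 = 86,703.2967
Discount to today: PV = 86,703.2967 / (1 + 0.091)^6 = 86,703.2967 / 1.686353 = 51,414.68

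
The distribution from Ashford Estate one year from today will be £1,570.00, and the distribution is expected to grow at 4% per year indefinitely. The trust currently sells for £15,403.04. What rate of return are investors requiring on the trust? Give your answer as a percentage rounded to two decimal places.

14.19%

P = D₁/(r − g) ⇒ r = D₁/P + g = £1,570.0000/£15,403.04 + 0.04 = 0.101928 + 0.04 = 0.141928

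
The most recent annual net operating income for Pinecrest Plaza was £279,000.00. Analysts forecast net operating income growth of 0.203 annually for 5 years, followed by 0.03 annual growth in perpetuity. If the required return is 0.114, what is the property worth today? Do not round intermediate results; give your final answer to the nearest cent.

D_1 = 335637.00000
D_2 = 403771.31100
D_3 = 485736.88713
D_4 = 584341.47522
D_5 = 702962.79469
Terminal value at year 5: TV = D_5×(1+g_2)/(r−g_2) = 724051.67853/0.084 = 8619662.83966
P_0 = D_1/(1+r)^1 + D_2/(1+r)^2 + D_3/(1+r)^3 + D_4/(1+r)^4 + D_5/(1+r)^5 + TV/(1+r)^5
    = 301289.94614 + 325360.68690 + 351354.49402 + 379425.00566 + 409738.13448 + 5024169.98233 = 6791338.24954

£6791338.25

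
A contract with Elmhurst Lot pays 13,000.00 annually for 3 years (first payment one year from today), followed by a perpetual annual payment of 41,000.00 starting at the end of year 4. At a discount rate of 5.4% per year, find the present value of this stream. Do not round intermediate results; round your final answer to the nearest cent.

PV of 3-year annuity: 13,000.00 × [1 − (1+0.054)^−3] / 0.054 = 35138.53959
Perpetuity value at year 3: 41,000.00 / 0.054 = 759259.25926
PV of perpetuity: 759259.25926 / (1+0.054)^3 = 648437.71133
Total PV = 35138.53959 + 648437.71133 = 683576.25092

683576.25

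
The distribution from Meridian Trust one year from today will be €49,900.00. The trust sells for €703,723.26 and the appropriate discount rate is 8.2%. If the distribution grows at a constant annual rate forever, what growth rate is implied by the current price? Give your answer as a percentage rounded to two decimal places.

P = D₁/(r−g) ⇒ g = r − D₁/P = 0.082 − €49,900.00/€703,723.26 = 0.011091

1.11%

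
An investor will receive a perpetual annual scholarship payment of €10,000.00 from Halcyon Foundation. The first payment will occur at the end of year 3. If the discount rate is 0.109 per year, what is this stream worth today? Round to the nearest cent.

Value at end of year 2: C / r = €10,000.00 / 0.109 = €91,743.1193
Discount to today: PV = €91,743.1193 / (1 + 0.109)^2 = €91,743.1193 / 1.229881 = €74,595.12

€74595.12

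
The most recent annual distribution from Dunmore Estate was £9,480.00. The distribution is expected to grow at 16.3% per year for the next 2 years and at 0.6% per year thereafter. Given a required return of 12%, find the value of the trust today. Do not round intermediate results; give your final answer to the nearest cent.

£110269.67

D_1 = 11025.24000
D_2 = 12822.35412
Terminal value at year 2: TV = D_2×(1+g_2)/(r−g_2) = 12899.28824/0.114 = 113151.65127
P_0 = D_1/(1+r)^1 + D_2/(1+r)^2 + TV/(1+r)^2
    = 9843.96429 + 10221.90220 + 90203.80363 = 110269.67011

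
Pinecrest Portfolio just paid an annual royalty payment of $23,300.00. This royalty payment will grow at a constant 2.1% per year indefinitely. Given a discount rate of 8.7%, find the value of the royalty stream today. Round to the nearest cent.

$360443.94

D₁ = D₀ × (1 + g) = $23,300.00 × 1.021 = $23,789.3000
Growing perpetuity: P = D₁ / (r − g) = $23,789.3000 / (0.087 − 0.021) = $360,443.94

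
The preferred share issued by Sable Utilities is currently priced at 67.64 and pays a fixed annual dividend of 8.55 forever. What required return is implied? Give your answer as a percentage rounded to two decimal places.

12.64%

P = C/r ⇒ r = C/P = 8.55/67.64 = 0.126404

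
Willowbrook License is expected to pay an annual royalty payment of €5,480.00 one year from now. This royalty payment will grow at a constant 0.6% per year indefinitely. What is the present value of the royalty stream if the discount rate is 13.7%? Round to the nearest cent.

Growing perpetuity: P = D₁ / (r − g) = €5,480.0000 / (0.137 − 0.006) = €41,832.06

€41832.06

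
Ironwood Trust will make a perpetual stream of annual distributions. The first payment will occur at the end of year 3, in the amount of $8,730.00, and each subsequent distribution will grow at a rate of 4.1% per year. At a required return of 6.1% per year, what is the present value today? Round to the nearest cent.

Value at end of year 2: C₁ / (r − g) = $8,730.00 / (0.061 − 0.041) = $436,500.0000
Discount to today: PV = $436,500.0000 / (1 + 0.061)^2 = $436,500.0000 / 1.125721 = $387,751.49

$387751.49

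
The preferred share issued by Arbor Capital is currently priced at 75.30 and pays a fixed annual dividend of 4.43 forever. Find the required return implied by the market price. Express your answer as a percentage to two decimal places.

5.88%

P = C/r ⇒ r = C/P = 4.43/75.30 = 0.058831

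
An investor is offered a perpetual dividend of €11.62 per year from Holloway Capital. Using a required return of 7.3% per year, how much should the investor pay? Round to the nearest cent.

€159.18

Level perpetuity: PV = C / r = €11.62 / 0.073 = €159.18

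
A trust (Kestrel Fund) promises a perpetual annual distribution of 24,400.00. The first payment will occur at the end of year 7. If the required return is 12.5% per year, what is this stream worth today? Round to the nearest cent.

Value at end of year 6: C / r = 24,400.00 / 0.125 = 195,200.0000
Discount to today: PV = 195,200.0000 / (1 + 0.125)^6 = 195,200.0000 / 2.027287 = 96,286.34

96286.34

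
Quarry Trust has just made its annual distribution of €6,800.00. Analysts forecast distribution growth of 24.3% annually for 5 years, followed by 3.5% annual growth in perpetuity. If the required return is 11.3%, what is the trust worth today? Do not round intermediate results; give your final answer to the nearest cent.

€204699.13

D_1 = 8452.40000
D_2 = 10506.33320
D_3 = 13059.37217
D_4 = 16232.79960
D_5 = 20177.36991
Terminal value at year 5: TV = D_5×(1+g_2)/(r−g_2) = 20883.57785/0.078 = 267738.17763
P_0 = D_1/(1+r)^1 + D_2/(1+r)^2 + D_3/(1+r)^3 + D_4/(1+r)^4 + D_5/(1+r)^5 + TV/(1+r)^5
    = 7594.24978 + 8481.26907 + 9471.89349 + 10578.22426 + 11813.77606 + 156759.72082 = 204699.13347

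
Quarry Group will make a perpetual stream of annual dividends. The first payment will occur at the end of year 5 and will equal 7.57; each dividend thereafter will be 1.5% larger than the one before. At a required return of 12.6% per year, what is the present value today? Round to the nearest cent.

Value at end of year 4: C₁ / (r − g) = 7.57 / (0.126 − 0.015) = 68.1982
Discount to today: PV = 68.1982 / (1 + 0.126)^4 = 68.1982 / 1.607510 = 42.42

42.42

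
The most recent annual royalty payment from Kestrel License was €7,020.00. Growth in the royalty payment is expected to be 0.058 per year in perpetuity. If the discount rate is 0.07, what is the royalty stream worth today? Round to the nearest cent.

D₁ = D₀ × (1 + g) = €7,020.00 × 1.058 = €7,427.1600
Growing perpetuity: P = D₁ / (r − g) = €7,427.1600 / (0.07 − 0.058) = €618,930.00

€618930.00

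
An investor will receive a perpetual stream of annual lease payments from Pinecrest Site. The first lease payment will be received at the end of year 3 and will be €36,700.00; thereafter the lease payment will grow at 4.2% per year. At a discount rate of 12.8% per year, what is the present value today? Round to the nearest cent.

Value at end of year 2: C₁ / (r − g) = €36,700.00 / (0.128 − 0.042) = €426,744.1860
Discount to today: PV = €426,744.1860 / (1 + 0.128)^2 = €426,744.1860 / 1.272384 = €335,389.46

€335389.46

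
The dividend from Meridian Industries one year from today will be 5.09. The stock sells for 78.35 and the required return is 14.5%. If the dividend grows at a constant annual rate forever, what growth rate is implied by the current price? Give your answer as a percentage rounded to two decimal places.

8.00%

P = D₁/(r−g) ⇒ g = r − D₁/P = 0.145 − 5.09/78.35 = 0.080035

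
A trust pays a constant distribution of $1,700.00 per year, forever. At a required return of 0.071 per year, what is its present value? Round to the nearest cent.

Level perpetuity: PV = C / r = $1,700.00 / 0.071 = $23,943.66

$23943.66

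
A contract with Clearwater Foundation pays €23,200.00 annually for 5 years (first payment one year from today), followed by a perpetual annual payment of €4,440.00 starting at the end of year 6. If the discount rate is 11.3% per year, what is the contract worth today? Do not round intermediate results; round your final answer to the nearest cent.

PV of 5-year annuity: €23,200.00 × [1 − (1+0.113)^−5] / 0.113 = 85101.63812
Perpetuity value at year 5: €4,440.00 / 0.113 = 39292.03540
PV of perpetuity: 39292.03540 / (1+0.113)^5 = 23005.34258
Total PV = 85101.63812 + 23005.34258 = 108106.98071

€108106.98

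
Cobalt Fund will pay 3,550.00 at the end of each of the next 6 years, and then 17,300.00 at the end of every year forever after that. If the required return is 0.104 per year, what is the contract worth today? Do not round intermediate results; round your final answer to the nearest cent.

PV of 6-year annuity: 3,550.00 × [1 − (1+0.104)^−6] / 0.104 = 15281.61079
Perpetuity value at year 6: 17,300.00 / 0.104 = 166346.15385
PV of perpetuity: 166346.15385 / (1+0.104)^6 = 91875.20550
Total PV = 15281.61079 + 91875.20550 = 107156.81628

107156.82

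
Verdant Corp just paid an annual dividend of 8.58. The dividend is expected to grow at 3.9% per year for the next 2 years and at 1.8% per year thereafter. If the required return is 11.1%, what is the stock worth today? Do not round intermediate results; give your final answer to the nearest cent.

D_1 = 8.91462
D_2 = 9.26229
Terminal value at year 2: TV = D_2×(1+g_2)/(r−g_2) = 9.42901/0.093 = 101.38722
P_0 = D_1/(1+r)^1 + D_2/(1+r)^2 + TV/(1+r)^2
    = 8.02396 + 7.50396 + 82.14007 = 97.66799

97.67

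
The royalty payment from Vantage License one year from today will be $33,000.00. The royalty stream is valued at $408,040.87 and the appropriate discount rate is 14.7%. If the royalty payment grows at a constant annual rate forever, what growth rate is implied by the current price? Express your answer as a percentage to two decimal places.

6.61%

P = D₁/(r−g) ⇒ g = r − D₁/P = 0.147 − $33,000.00/$408,040.87 = 0.066126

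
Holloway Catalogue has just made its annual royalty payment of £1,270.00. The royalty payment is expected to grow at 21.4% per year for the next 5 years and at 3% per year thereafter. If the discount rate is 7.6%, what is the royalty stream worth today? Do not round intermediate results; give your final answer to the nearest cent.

D_1 = 1541.78000
D_2 = 1871.72092
D_3 = 2272.26920
D_4 = 2758.53481
D_5 = 3348.86125
Terminal value at year 5: TV = D_5×(1+g_2)/(r−g_2) = 3449.32709/0.046 = 74985.37154
P_0 = D_1/(1+r)^1 + D_2/(1+r)^2 + D_3/(1+r)^3 + D_4/(1+r)^4 + D_5/(1+r)^5 + TV/(1+r)^5
    = 1432.88104 + 1616.65203 + 1823.99216 + 2057.92424 + 2321.85876 + 51989.44617 = 61242.75440

£61242.75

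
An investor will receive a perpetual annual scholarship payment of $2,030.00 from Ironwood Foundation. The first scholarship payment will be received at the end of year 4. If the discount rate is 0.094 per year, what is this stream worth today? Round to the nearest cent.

$16493.63

Value at end of year 3: C / r = $2,030.00 / 0.094 = $21,595.7447
Discount to today: PV = $21,595.7447 / (1 + 0.094)^3 = $21,595.7447 / 1.309339 = $16,493.63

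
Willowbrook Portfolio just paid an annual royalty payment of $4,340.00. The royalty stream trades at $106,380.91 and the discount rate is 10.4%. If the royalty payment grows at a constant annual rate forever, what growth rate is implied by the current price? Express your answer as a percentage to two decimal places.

6.07%

P = D₀(1+g)/(r−g) ⇒ P(r−g) = D₀(1+g) ⇒ g(P+D₀) = P·r − D₀
g = (P·r − D₀)/(P + D₀) = ($106,380.91×0.104 − $4,340.00) / ($106,380.91 + $4,340.00) = 0.060726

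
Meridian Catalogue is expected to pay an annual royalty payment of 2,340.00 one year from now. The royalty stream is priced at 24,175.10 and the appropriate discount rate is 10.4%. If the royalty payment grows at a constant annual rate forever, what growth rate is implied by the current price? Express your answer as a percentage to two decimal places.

0.72%

P = D₁/(r−g) ⇒ g = r − D₁/P = 0.104 − 2,340.00/24,175.10 = 0.007206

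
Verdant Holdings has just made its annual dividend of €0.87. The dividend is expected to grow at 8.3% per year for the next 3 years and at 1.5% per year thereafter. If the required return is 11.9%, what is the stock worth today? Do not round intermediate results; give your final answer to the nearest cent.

€10.14

D_1 = 0.94221
D_2 = 1.02041
D_3 = 1.10511
Terminal value at year 3: TV = D_3×(1+g_2)/(r−g_2) = 1.12168/0.104 = 10.78543
P_0 = D_1/(1+r)^1 + D_2/(1+r)^2 + D_3/(1+r)^3 + TV/(1+r)^3
    = 0.84201 + 0.81492 + 0.78870 + 7.69745 = 10.14309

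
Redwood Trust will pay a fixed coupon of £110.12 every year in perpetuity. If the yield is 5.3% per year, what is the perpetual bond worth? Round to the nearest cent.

£2077.74

Level perpetuity: PV = C / r = £110.12 / 0.053 = £2,077.74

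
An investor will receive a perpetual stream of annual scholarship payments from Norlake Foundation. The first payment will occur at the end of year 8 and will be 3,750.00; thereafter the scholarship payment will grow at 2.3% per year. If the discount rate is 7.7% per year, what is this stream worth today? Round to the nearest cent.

Value at end of year 7: C₁ / (r − g) = 3,750.00 / (0.077 − 0.023) = 69,444.4444
Discount to today: PV = 69,444.4444 / (1 + 0.077)^7 = 69,444.4444 / 1.680776 = 41,316.89

41316.89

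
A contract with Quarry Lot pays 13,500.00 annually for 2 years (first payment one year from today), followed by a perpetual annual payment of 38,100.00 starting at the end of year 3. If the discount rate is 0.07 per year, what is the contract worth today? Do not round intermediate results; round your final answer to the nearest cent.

PV of 2-year annuity: 13,500.00 × [1 − (1+0.07)^−2] / 0.07 = 24408.24526
Perpetuity value at year 2: 38,100.00 / 0.07 = 544285.71429
PV of perpetuity: 544285.71429 / (1+0.07)^2 = 475400.22210
Total PV = 24408.24526 + 475400.22210 = 499808.46736

499808.47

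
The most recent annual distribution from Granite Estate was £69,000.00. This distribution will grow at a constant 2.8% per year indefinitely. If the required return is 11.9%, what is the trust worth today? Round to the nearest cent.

£779472.53

D₁ = D₀ × (1 + g) = £69,000.00 × 1.028 = £70,932.0000
Growing perpetuity: P = D₁ / (r − g) = £70,932.0000 / (0.119 − 0.028) = £779,472.53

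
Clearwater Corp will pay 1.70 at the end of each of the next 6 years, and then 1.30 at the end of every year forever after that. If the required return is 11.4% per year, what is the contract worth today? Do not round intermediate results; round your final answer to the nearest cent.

13.08

PV of 6-year annuity: 1.70 × [1 − (1+0.114)^−6] / 0.114 = 7.10980
Perpetuity value at year 6: 1.30 / 0.114 = 11.40351
PV of perpetuity: 11.40351 / (1+0.114)^6 = 5.96661
Total PV = 7.10980 + 5.96661 = 13.07640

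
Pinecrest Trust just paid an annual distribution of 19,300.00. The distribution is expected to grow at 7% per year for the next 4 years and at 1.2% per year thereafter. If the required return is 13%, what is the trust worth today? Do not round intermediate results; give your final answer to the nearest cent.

D_1 = 20651.00000
D_2 = 22096.57000
D_3 = 23643.32990
D_4 = 25298.36299
Terminal value at year 4: TV = D_4×(1+g_2)/(r−g_2) = 25601.94335/0.118 = 216965.62160
P_0 = D_1/(1+r)^1 + D_2/(1+r)^2 + D_3/(1+r)^3 + D_4/(1+r)^4 + TV/(1+r)^4
    = 18275.22124 + 17304.85551 + 16386.01362 + 15515.95980 + 133069.07899 = 200551.12917

200551.13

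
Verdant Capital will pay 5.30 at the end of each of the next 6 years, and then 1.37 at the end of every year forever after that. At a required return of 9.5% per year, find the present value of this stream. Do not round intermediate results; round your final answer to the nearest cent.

PV of 6-year annuity: 5.30 × [1 − (1+0.095)^−6] / 0.095 = 23.42507
Perpetuity value at year 6: 1.37 / 0.095 = 14.42105
PV of perpetuity: 14.42105 / (1+0.095)^6 = 8.36589
Total PV = 23.42507 + 8.36589 = 31.79097

31.79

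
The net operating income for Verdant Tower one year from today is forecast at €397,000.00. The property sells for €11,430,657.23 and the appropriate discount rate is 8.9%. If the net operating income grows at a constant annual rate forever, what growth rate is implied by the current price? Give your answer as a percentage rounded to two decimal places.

P = D₁/(r−g) ⇒ g = r − D₁/P = 0.089 − €397,000.00/€11,430,657.23 = 0.054269

5.43%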